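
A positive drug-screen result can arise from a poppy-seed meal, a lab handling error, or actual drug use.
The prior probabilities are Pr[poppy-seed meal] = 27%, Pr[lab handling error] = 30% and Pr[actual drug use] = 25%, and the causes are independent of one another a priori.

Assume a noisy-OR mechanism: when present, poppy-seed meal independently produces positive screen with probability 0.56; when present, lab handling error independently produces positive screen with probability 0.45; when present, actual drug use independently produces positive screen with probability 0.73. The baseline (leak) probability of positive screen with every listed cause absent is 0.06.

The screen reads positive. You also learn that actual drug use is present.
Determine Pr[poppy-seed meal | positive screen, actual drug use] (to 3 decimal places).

Pr[poppy-seed meal | positive screen, actual drug use] ≈ 0.300

Under noisy-OR, P(positive screen | causes) = 1 − (1−0.06)·∏(1−qᵢ) over the active causes.
Weight on poppy-seed meal=true, given the evidence: 0.167894 + 0.076025 = 0.243919
Normalizer over all consistent configurations: 0.7462·0.73·0.7 + 0.86041·0.73·0.3 + 0.888328·0.27·0.7 + 0.93858·0.27·0.3 = 0.813657
Posterior = 0.243919 / 0.813657 ≈ 0.300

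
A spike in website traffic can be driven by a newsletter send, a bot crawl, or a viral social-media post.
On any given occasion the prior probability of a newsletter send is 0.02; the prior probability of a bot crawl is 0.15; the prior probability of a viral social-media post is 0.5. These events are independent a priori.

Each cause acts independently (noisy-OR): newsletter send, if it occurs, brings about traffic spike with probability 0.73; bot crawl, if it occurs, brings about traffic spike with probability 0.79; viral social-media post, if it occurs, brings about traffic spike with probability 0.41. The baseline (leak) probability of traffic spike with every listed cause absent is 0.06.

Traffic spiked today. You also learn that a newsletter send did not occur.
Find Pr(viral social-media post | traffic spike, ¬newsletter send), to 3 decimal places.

Pr(viral social-media post | traffic spike, ¬newsletter send) ≈ 0.749

Under noisy-OR, P(traffic spike | causes) = 1 − (1−0.06)·∏(1−qᵢ) over the active causes.
P(traffic spike | ¬newsletter send) = 0.06*0.85*0.5 + 0.4454*0.85*0.5 + 0.8026*0.15*0.5 + 0.883534*0.15*0.5 = 0.025500 + 0.189295 + 0.060195 + 0.066265 = 0.341255
Restricting to configurations with viral social-media post present: 0.189295 + 0.066265 = 0.255560.
P(viral social-media post | traffic spike, ¬newsletter send) = 0.255560 / 0.341255 ≈ 0.749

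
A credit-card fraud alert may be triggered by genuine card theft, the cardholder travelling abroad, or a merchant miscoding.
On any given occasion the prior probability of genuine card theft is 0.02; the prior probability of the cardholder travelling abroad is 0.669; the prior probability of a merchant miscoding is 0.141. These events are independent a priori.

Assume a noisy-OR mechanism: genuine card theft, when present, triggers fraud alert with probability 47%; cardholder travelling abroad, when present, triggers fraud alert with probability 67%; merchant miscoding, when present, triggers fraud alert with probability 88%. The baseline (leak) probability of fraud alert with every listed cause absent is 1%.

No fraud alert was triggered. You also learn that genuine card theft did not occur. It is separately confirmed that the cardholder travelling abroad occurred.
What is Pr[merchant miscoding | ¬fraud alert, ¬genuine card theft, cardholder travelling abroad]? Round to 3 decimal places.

Pr[merchant miscoding | ¬fraud alert, ¬genuine card theft, cardholder travelling abroad] ≈ 0.019

Under noisy-OR, P(fraud alert | causes) = 1 − (1−0.01)·∏(1−qᵢ) over the active causes.
For the numerator, keep only merchant miscoding=true terms: 0.039204·0.141 = 0.005528
Denominator P(¬fraud alert | ¬genuine card theft, cardholder travelling abroad): 0.3267·0.859 + 0.039204·0.141 = 0.286163
Posterior = 0.005528 / 0.286163 ≈ 0.019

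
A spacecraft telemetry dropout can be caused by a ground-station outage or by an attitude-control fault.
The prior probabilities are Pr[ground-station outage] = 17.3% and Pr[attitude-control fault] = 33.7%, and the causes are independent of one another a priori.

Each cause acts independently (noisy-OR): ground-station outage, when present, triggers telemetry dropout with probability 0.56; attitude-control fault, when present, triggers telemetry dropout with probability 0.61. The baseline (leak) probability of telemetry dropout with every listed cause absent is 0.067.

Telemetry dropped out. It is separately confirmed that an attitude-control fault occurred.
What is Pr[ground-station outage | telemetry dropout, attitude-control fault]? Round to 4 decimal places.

Under noisy-OR, P(telemetry dropout | causes) = 1 − (1−0.067)·∏(1−qᵢ) over the active causes.
For the numerator, keep only ground-station outage=true terms: 0.839897*0.173 = 0.145302
The normalizing constant is 0.63613*0.827 + 0.839897*0.173 = 0.671382
P(ground-station outage | telemetry dropout, attitude-control fault) = 0.145302/0.671382 ≈ 0.2164

Pr[ground-station outage | telemetry dropout, attitude-control fault] ≈ 0.2164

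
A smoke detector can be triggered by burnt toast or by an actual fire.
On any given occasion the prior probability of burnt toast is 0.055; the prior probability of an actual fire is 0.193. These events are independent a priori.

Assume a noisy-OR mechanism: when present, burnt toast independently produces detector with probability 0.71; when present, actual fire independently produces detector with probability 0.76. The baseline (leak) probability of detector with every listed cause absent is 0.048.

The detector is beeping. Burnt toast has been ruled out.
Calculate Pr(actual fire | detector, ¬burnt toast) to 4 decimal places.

Pr(actual fire | detector, ¬burnt toast) ≈ 0.7936

Under noisy-OR, P(detector | causes) = 1 − (1−0.048)·∏(1−qᵢ) over the active causes.
Enumerate both values of actual fire and weight by the priors:
  P(detector | ¬burnt toast) = 0.048·0.807 + 0.77152·0.193
        = 0.038736 + 0.148903 = 0.187639
The terms with actual fire present sum to 0.148903, so
  P(actual fire | detector, ¬burnt toast) = 0.148903 / 0.187639 ≈ 0.7936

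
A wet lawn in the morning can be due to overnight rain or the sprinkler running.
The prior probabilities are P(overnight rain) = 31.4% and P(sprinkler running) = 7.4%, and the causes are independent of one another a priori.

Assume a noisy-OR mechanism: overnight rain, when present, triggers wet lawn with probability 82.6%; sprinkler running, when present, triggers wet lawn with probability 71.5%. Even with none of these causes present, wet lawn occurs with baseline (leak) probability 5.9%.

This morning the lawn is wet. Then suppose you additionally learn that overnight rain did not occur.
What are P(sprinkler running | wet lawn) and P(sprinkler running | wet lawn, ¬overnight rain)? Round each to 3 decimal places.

Under noisy-OR, P(wet lawn | causes) = 1 − (1−0.059)·∏(1−qᵢ) over the active causes.
Weight on sprinkler running=true, given the evidence: 0.037150 + 0.022152 = 0.059302
Normalizer over all consistent configurations: 0.059·0.686·0.926 + 0.731815·0.686·0.074 + 0.836266·0.314·0.926 + 0.953336·0.314·0.074 = 0.339937
P(sprinkler running | wet lawn) = 0.059302/0.339937 ≈ 0.174

With the extra evidence:
For the numerator, keep only sprinkler running=true terms: 0.731815·0.074 = 0.054154
Denominator P(wet lawn | ¬overnight rain): 0.059·0.926 + 0.731815·0.074 = 0.108788
Posterior = 0.054154 / 0.108788 ≈ 0.498

P(sprinkler running | wet lawn) ≈ 0.174; P(sprinkler running | wet lawn, ¬overnight rain) ≈ 0.498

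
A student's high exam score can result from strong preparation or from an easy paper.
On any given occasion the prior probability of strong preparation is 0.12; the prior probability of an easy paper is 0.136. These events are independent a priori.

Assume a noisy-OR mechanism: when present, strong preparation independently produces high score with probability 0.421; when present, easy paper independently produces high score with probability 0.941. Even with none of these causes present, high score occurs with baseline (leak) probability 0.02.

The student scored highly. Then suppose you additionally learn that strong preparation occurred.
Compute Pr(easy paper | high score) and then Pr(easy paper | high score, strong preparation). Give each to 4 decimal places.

Under noisy-OR, P(high score | causes) = 1 − (1−0.02)·∏(1−qᵢ) over the active causes.
Sum P(high score|·) weighted by the priors over the 4 (strong preparation, easy paper) configurations:
  P(high score) = 0.02×0.88×0.864 + 0.94218×0.88×0.136 + 0.43258×0.12×0.864 + 0.966522×0.12×0.136
        = 0.015206 + 0.112760 + 0.044850 + 0.015774 = 0.188590
The terms with easy paper present sum to 0.128534, so
  P(easy paper | high score) = 0.128534 / 0.188590 ≈ 0.6816

Now also conditioning on strong preparation=true:
Sum P(high score|·) weighted by the priors over both values of easy paper:
  P(high score | strong preparation) = 0.43258*0.864 + 0.966522*0.136
        = 0.373749 + 0.131447 = 0.505196
The terms with easy paper present sum to 0.131447, so
  P(easy paper | high score, strong preparation) = 0.131447 / 0.505196 ≈ 0.2602
Conditioning on strong preparation lowers the posterior on easy paper: the classic explaining-away effect in a common-effect structure.

Pr(easy paper | high score) ≈ 0.6816; Pr(easy paper | high score, strong preparation) ≈ 0.2602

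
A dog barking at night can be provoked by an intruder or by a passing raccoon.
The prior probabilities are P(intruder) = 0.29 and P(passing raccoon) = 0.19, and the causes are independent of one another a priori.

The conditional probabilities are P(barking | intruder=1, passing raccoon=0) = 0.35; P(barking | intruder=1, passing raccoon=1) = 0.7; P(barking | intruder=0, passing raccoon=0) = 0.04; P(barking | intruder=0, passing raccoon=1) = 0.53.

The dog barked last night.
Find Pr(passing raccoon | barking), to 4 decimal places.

P(barking) = 0.04×0.71×0.81 + 0.53×0.71×0.19 + 0.35×0.29×0.81 + 0.7×0.29×0.19 = 0.023004 + 0.071497 + 0.082215 + 0.038570 = 0.215286
The passing raccoon-present share is 0.071497 + 0.038570 = 0.110067.
So P(passing raccoon | barking) = 0.110067/0.215286 ≈ 0.5113.

Pr(passing raccoon | barking) ≈ 0.5113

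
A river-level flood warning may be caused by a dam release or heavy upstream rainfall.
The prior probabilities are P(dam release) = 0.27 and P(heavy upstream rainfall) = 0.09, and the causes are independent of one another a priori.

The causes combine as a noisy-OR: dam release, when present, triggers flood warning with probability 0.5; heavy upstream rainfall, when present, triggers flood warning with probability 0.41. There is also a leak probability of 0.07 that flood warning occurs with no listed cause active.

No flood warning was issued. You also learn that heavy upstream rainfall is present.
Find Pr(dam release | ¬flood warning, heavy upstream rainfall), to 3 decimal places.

Pr(dam release | ¬flood warning, heavy upstream rainfall) ≈ 0.156

Under noisy-OR, P(flood warning | causes) = 1 − (1−0.07)·∏(1−qᵢ) over the active causes.
Sum P(¬flood warning|·) weighted by the priors over both values of dam release:
  P(¬flood warning | heavy upstream rainfall) = 0.5487*0.73 + 0.27435*0.27
        = 0.400551 + 0.074075 = 0.474626
Configurations with dam release contribute 0.074075, so
  P(dam release | ¬flood warning, heavy upstream rainfall) = 0.074075 / 0.474626 ≈ 0.156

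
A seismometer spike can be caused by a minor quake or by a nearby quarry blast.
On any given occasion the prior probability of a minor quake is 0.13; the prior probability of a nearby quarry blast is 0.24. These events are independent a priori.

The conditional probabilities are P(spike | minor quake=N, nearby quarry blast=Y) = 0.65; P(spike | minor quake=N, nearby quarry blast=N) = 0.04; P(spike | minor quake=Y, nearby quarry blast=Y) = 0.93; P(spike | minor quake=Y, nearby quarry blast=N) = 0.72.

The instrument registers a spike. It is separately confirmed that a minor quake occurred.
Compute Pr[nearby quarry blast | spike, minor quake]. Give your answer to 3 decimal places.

For the numerator, keep only nearby quarry blast=true terms: 0.93*0.24 = 0.223200
The normalizing constant is 0.72*0.76 + 0.93*0.24 = 0.770400
P(nearby quarry blast | spike, minor quake) = 0.223200/0.770400 ≈ 0.290

Pr[nearby quarry blast | spike, minor quake] ≈ 0.290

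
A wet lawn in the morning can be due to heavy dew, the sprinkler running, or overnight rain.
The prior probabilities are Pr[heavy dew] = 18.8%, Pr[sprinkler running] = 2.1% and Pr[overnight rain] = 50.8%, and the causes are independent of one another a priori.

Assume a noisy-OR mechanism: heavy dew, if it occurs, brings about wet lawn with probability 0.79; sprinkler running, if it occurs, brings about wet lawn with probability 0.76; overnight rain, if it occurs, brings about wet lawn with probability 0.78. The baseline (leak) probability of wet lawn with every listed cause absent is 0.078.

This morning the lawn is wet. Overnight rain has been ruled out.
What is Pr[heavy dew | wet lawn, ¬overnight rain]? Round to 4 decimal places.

Pr[heavy dew | wet lawn, ¬overnight rain] ≈ 0.6690

Under noisy-OR, P(wet lawn | causes) = 1 − (1−0.078)·∏(1−qᵢ) over the active causes.
Numerator (weight on configurations with heavy dew): 0.148416 + 0.003765 = 0.152181
Denominator P(wet lawn | ¬overnight rain): 0.078*0.812*0.979 + 0.77872*0.812*0.021 + 0.80638*0.188*0.979 + 0.953531*0.188*0.021 = 0.227466
Posterior = 0.152181 / 0.227466 ≈ 0.6690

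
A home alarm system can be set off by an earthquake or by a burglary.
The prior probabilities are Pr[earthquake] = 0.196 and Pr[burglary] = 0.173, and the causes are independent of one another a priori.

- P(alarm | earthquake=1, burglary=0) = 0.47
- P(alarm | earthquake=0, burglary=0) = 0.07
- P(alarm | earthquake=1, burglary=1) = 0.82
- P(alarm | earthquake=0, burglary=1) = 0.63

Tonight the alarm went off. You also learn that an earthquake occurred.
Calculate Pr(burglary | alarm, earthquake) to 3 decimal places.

Pr(burglary | alarm, earthquake) ≈ 0.267

Sum P(alarm|·) weighted by the priors over both values of burglary:
  P(alarm | earthquake) = 0.47·0.827 + 0.82·0.173
        = 0.388690 + 0.141860 = 0.530550
The terms with burglary present sum to 0.141860, so
  P(burglary | alarm, earthquake) = 0.141860 / 0.530550 ≈ 0.267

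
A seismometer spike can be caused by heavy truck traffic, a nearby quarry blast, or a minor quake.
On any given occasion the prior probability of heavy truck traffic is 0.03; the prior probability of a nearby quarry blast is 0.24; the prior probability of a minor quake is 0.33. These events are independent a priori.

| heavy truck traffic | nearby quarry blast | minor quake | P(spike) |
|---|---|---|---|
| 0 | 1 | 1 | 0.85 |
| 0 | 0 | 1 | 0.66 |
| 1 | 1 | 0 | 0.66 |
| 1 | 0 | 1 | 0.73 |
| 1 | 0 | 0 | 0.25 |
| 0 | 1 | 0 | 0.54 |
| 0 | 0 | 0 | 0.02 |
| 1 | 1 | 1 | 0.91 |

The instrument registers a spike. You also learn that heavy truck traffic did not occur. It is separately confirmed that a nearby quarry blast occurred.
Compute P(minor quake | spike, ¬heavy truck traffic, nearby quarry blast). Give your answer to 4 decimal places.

P(minor quake | spike, ¬heavy truck traffic, nearby quarry blast) ≈ 0.4367

P(spike | ¬heavy truck traffic, nearby quarry blast) = 0.54·0.67 + 0.85·0.33 = 0.361800 + 0.280500 = 0.642300
Restricting to configurations with minor quake present: 0.85·0.33 = 0.280500.
So P(minor quake | spike, ¬heavy truck traffic, nearby quarry blast) = 0.280500/0.642300 ≈ 0.4367.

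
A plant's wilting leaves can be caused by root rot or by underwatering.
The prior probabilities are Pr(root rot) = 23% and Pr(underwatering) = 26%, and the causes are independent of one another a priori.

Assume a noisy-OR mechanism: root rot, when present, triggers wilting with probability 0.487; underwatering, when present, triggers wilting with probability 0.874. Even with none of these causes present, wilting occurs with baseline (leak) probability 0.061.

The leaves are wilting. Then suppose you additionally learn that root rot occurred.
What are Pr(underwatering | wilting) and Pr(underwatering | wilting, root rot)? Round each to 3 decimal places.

Under noisy-OR, P(wilting | causes) = 1 − (1−0.061)·∏(1−qᵢ) over the active causes.
P(wilting) = 0.061·0.77·0.74 + 0.881686·0.77·0.26 + 0.518293·0.23·0.74 + 0.939305·0.23·0.26 = 0.034758 + 0.176514 + 0.088213 + 0.056170 = 0.355655
The underwatering-present share is 0.176514 + 0.056170 = 0.232684.
So P(underwatering | wilting) = 0.232684/0.355655 ≈ 0.654.

Now also conditioning on root rot=true:
P(wilting | root rot) = 0.518293·0.74 + 0.939305·0.26 = 0.383537 + 0.244219 = 0.627756
The underwatering-present share is 0.939305·0.26 = 0.244219.
P(underwatering | wilting, root rot) = 0.244219 / 0.627756 ≈ 0.389
Conditioning on root rot lowers the posterior on underwatering: the classic explaining-away effect in a common-effect structure.

Pr(underwatering | wilting) ≈ 0.654; Pr(underwatering | wilting, root rot) ≈ 0.389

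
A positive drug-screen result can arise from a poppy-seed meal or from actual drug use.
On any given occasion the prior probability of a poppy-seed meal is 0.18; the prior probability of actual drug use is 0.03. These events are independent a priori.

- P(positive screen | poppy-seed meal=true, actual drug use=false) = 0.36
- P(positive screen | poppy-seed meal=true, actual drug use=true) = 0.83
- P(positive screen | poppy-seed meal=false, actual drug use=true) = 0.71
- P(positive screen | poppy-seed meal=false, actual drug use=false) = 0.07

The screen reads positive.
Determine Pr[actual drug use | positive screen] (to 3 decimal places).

Weight on actual drug use=true, given the evidence: 0.017466 + 0.004482 = 0.021948
Normalizer over all consistent configurations: 0.07·0.82·0.97 + 0.71·0.82·0.03 + 0.36·0.18·0.97 + 0.83·0.18·0.03 = 0.140482
Posterior = 0.021948 / 0.140482 ≈ 0.156

Pr[actual drug use | positive screen] ≈ 0.156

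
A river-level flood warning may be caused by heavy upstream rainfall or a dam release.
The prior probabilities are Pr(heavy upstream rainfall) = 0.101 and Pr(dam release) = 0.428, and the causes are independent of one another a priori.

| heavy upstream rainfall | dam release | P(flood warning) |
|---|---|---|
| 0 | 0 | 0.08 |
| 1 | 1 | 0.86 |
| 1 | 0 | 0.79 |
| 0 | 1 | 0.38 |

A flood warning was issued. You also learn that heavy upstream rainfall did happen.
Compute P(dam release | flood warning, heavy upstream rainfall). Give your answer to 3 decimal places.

P(dam release | flood warning, heavy upstream rainfall) ≈ 0.449

Numerator (weight on configurations with dam release): 0.86×0.428 = 0.368080
The normalizing constant is 0.79×0.572 + 0.86×0.428 = 0.819960
Posterior = 0.368080 / 0.819960 ≈ 0.449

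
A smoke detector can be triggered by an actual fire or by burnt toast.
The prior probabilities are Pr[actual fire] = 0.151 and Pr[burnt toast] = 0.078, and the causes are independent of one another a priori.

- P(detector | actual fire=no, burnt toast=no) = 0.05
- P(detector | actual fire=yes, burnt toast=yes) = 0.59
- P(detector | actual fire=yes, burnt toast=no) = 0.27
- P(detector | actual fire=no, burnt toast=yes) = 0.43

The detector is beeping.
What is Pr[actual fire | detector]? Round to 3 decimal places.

Pr[actual fire | detector] ≈ 0.397

Numerator (weight on configurations with actual fire): 0.037590 + 0.006949 = 0.044539
Normalizer over all consistent configurations: 0.05×0.849×0.922 + 0.43×0.849×0.078 + 0.27×0.151×0.922 + 0.59×0.151×0.078 = 0.112153
Posterior = 0.044539 / 0.112153 ≈ 0.397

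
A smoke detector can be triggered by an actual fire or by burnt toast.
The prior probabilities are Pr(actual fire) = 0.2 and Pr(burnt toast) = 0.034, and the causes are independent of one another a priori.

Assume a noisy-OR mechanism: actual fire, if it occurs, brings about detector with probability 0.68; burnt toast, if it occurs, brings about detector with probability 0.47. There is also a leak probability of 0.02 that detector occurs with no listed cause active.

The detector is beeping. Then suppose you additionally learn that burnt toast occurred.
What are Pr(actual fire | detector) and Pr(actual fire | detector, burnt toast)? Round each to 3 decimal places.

Under noisy-OR, P(detector | causes) = 1 − (1−0.02)·∏(1−qᵢ) over the active causes.
P(detector) = 0.02×0.8×0.966 + 0.4806×0.8×0.034 + 0.6864×0.2×0.966 + 0.833792×0.2×0.034 = 0.015456 + 0.013072 + 0.132612 + 0.005670 = 0.166810
The actual fire-present share is 0.132612 + 0.005670 = 0.138282.
P(actual fire | detector) = 0.138282 / 0.166810 ≈ 0.829

With the extra evidence:
Sum P(detector|·) weighted by the priors over both values of actual fire:
  P(detector | burnt toast) = 0.4806·0.8 + 0.833792·0.2
        = 0.384480 + 0.166758 = 0.551238
The terms with actual fire present sum to 0.166758, so
  P(actual fire | detector, burnt toast) = 0.166758 / 0.551238 ≈ 0.303
Conditioning on burnt toast lowers the posterior on actual fire: the classic explaining-away effect in a common-effect structure.

Pr(actual fire | detector) ≈ 0.829; Pr(actual fire | detector, burnt toast) ≈ 0.303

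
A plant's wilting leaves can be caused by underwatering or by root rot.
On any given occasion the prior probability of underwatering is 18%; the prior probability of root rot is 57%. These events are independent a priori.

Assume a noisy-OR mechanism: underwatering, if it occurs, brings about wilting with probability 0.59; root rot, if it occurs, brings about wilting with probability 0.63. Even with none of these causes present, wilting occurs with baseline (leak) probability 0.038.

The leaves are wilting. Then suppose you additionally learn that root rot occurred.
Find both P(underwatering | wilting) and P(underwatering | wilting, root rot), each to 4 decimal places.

P(underwatering | wilting) ≈ 0.2996; P(underwatering | wilting, root rot) ≈ 0.2255

Under noisy-OR, P(wilting | causes) = 1 − (1−0.038)·∏(1−qᵢ) over the active causes.
Enumerate the 4 (underwatering, root rot) configurations and weight by the priors:
  P(wilting) = 0.038×0.82×0.43 + 0.64406×0.82×0.57 + 0.60558×0.18×0.43 + 0.854065×0.18×0.57
        = 0.013399 + 0.301034 + 0.046872 + 0.087627 = 0.448932
Configurations with underwatering contribute 0.134499, so
  P(underwatering | wilting) = 0.134499 / 0.448932 ≈ 0.2996

With the extra evidence:
P(wilting | root rot) = 0.64406·0.82 + 0.854065·0.18 = 0.528129 + 0.153732 = 0.681861
The underwatering-present share is 0.854065·0.18 = 0.153732.
So P(underwatering | wilting, root rot) = 0.153732/0.681861 ≈ 0.2255.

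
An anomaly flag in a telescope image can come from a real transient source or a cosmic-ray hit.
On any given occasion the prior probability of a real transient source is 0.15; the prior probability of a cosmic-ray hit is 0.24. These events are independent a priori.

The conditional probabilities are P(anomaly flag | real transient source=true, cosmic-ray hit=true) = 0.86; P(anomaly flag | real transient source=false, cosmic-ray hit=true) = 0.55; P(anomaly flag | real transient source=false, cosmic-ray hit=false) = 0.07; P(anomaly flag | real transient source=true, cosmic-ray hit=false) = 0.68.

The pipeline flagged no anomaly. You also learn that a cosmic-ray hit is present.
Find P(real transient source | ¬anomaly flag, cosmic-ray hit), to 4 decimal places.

P(real transient source | ¬anomaly flag, cosmic-ray hit) ≈ 0.0520

Numerator (weight on configurations with real transient source): 0.14×0.15 = 0.021000
Normalizer over all consistent configurations: 0.45×0.85 + 0.14×0.15 = 0.403500
P(real transient source | ¬anomaly flag, cosmic-ray hit) = 0.021000/0.403500 ≈ 0.0520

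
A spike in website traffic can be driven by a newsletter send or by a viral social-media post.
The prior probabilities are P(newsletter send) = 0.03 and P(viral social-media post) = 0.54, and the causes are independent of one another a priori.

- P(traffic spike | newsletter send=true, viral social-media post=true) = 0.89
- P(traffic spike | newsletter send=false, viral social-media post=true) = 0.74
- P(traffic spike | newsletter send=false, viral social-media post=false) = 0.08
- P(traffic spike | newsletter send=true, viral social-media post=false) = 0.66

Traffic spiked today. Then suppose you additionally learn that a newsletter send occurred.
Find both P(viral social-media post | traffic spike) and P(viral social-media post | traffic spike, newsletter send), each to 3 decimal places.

P(traffic spike) = 0.08·0.97·0.46 + 0.74·0.97·0.54 + 0.66·0.03·0.46 + 0.89·0.03·0.54 = 0.035696 + 0.387612 + 0.009108 + 0.014418 = 0.446834
The viral social-media post-present share is 0.387612 + 0.014418 = 0.402030.
P(viral social-media post | traffic spike) = 0.402030 / 0.446834 ≈ 0.900

Now condition on the additional information:
P(traffic spike | newsletter send) = 0.66·0.46 + 0.89·0.54 = 0.303600 + 0.480600 = 0.784200
Restricting to configurations with viral social-media post present: 0.89·0.54 = 0.480600.
So P(viral social-media post | traffic spike, newsletter send) = 0.480600/0.784200 ≈ 0.613.

P(viral social-media post | traffic spike) ≈ 0.900; P(viral social-media post | traffic spike, newsletter send) ≈ 0.613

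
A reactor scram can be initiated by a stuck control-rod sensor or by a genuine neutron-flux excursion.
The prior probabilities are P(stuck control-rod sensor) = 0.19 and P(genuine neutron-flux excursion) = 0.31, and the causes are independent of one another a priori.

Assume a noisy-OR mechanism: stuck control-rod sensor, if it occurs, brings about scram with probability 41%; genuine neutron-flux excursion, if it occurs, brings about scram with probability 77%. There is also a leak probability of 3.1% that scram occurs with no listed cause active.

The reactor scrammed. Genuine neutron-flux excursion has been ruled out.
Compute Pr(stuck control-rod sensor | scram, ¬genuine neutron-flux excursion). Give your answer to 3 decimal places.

Under noisy-OR, P(scram | causes) = 1 − (1−0.031)·∏(1−qᵢ) over the active causes.
P(scram | ¬genuine neutron-flux excursion) = 0.031*0.81 + 0.42829*0.19 = 0.025110 + 0.081375 = 0.106485
Restricting to configurations with stuck control-rod sensor present: 0.42829*0.19 = 0.081375.
P(stuck control-rod sensor | scram, ¬genuine neutron-flux excursion) = 0.081375 / 0.106485 ≈ 0.764

Pr(stuck control-rod sensor | scram, ¬genuine neutron-flux excursion) ≈ 0.764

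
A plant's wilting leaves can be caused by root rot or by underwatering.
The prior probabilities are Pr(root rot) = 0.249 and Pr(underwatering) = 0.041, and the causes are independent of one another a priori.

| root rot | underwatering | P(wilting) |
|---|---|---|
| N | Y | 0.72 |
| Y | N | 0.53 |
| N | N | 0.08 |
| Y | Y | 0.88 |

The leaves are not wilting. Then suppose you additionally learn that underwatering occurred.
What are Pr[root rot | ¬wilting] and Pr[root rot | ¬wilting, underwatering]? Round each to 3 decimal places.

P(¬wilting) = 0.92*0.751*0.959 + 0.28*0.751*0.041 + 0.47*0.249*0.959 + 0.12*0.249*0.041 = 0.662592 + 0.008621 + 0.112232 + 0.001225 = 0.784670
Of this, 0.113457 comes from 0.112232 + 0.001225 (the root rot=true cases).
P(root rot | ¬wilting) = 0.113457 / 0.784670 ≈ 0.145

With the extra evidence:
P(¬wilting | underwatering) = 0.28*0.751 + 0.12*0.249 = 0.210280 + 0.029880 = 0.240160
The root rot-present share is 0.12*0.249 = 0.029880.
Hence the posterior is 0.029880/0.240160 ≈ 0.124.

Pr[root rot | ¬wilting] ≈ 0.145; Pr[root rot | ¬wilting, underwatering] ≈ 0.124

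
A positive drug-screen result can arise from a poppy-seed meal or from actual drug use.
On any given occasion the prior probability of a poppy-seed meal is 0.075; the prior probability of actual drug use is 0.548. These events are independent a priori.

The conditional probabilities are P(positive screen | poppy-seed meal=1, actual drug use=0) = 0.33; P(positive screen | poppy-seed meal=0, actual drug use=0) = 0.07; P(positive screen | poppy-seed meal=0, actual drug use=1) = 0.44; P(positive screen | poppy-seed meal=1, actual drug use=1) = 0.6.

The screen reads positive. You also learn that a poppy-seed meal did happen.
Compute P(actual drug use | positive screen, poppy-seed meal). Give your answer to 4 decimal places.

P(actual drug use | positive screen, poppy-seed meal) ≈ 0.6879

For the numerator, keep only actual drug use=true terms: 0.6*0.548 = 0.328800
Denominator P(positive screen | poppy-seed meal): 0.33*0.452 + 0.6*0.548 = 0.477960
Posterior = 0.328800 / 0.477960 ≈ 0.6879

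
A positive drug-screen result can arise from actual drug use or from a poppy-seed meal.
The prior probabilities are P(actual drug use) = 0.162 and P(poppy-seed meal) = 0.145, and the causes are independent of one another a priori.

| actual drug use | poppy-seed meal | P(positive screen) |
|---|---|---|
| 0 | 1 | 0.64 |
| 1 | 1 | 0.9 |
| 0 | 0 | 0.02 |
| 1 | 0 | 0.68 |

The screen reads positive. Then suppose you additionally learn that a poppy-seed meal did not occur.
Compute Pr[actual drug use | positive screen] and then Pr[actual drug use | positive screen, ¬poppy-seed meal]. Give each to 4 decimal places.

Pr[actual drug use | positive screen] ≈ 0.5560; Pr[actual drug use | positive screen, ¬poppy-seed meal] ≈ 0.8679

Enumerate the 4 (actual drug use, poppy-seed meal) configurations and weight by the priors:
  P(positive screen) = 0.02×0.838×0.855 + 0.64×0.838×0.145 + 0.68×0.162×0.855 + 0.9×0.162×0.145
        = 0.014330 + 0.077766 + 0.094187 + 0.021141 = 0.207424
Configurations with actual drug use contribute 0.115328, so
  P(actual drug use | positive screen) = 0.115328 / 0.207424 ≈ 0.5560

Now also conditioning on poppy-seed meal≠true:
Sum P(positive screen|·) weighted by the priors over both values of actual drug use:
  P(positive screen | ¬poppy-seed meal) = 0.02·0.838 + 0.68·0.162
        = 0.016760 + 0.110160 = 0.126920
Configurations with actual drug use contribute 0.110160, so
  P(actual drug use | positive screen, ¬poppy-seed meal) = 0.110160 / 0.126920 ≈ 0.8679
Ruling out poppy-seed meal raises the posterior on actual drug use — the flip side of explaining away.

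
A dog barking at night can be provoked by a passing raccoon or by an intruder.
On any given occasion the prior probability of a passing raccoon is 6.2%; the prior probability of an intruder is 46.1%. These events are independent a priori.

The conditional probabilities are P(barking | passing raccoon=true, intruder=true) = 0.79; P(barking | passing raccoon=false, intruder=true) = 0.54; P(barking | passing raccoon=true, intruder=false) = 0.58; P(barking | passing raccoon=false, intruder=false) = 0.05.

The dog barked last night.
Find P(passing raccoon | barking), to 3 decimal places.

Sum P(barking|·) weighted by the priors over the 4 (passing raccoon, intruder) configurations:
  P(barking) = 0.05*0.938*0.539 + 0.54*0.938*0.461 + 0.58*0.062*0.539 + 0.79*0.062*0.461
        = 0.025279 + 0.233506 + 0.019382 + 0.022580 = 0.300747
The terms with passing raccoon present sum to 0.041962, so
  P(passing raccoon | barking) = 0.041962 / 0.300747 ≈ 0.140

P(passing raccoon | barking) ≈ 0.140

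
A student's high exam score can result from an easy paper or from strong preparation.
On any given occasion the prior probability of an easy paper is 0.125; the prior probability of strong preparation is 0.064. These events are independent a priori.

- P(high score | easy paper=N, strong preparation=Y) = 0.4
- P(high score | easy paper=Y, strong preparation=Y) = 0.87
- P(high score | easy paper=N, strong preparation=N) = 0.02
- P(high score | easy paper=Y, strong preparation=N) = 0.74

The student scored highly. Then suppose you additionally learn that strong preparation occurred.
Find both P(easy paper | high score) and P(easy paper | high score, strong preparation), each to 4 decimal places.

P(high score) = 0.02×0.875×0.936 + 0.4×0.875×0.064 + 0.74×0.125×0.936 + 0.87×0.125×0.064 = 0.016380 + 0.022400 + 0.086580 + 0.006960 = 0.132320
Of this, 0.093540 comes from 0.086580 + 0.006960 (the easy paper=true cases).
So P(easy paper | high score) = 0.093540/0.132320 ≈ 0.7069.

Now condition on the additional information:
Sum P(high score|·) weighted by the priors over both values of easy paper:
  P(high score | strong preparation) = 0.4×0.875 + 0.87×0.125
        = 0.350000 + 0.108750 = 0.458750
Keeping only the easy paper-present terms gives 0.108750, so
  P(easy paper | high score, strong preparation) = 0.108750 / 0.458750 ≈ 0.2371

P(easy paper | high score) ≈ 0.7069; P(easy paper | high score, strong preparation) ≈ 0.2371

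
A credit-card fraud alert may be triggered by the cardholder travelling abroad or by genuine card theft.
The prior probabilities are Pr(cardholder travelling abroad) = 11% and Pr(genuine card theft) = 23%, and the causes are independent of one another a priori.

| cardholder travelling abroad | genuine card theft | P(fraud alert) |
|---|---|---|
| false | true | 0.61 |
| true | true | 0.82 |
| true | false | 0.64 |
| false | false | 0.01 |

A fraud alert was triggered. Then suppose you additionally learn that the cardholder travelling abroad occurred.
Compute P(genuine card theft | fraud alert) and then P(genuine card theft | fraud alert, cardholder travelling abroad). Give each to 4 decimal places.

P(fraud alert) = 0.01×0.89×0.77 + 0.61×0.89×0.23 + 0.64×0.11×0.77 + 0.82×0.11×0.23 = 0.006853 + 0.124867 + 0.054208 + 0.020746 = 0.206674
The genuine card theft-present share is 0.124867 + 0.020746 = 0.145613.
P(genuine card theft | fraud alert) = 0.145613 / 0.206674 ≈ 0.7046

Now condition on the additional information:
P(fraud alert | cardholder travelling abroad) = 0.64·0.77 + 0.82·0.23 = 0.492800 + 0.188600 = 0.681400
The genuine card theft-present share is 0.82·0.23 = 0.188600.
P(genuine card theft | fraud alert, cardholder travelling abroad) = 0.188600 / 0.681400 ≈ 0.2768
The drop from 0.7046 to 0.2768 is the explaining-away (discounting) effect.

P(genuine card theft | fraud alert) ≈ 0.7046; P(genuine card theft | fraud alert, cardholder travelling abroad) ≈ 0.2768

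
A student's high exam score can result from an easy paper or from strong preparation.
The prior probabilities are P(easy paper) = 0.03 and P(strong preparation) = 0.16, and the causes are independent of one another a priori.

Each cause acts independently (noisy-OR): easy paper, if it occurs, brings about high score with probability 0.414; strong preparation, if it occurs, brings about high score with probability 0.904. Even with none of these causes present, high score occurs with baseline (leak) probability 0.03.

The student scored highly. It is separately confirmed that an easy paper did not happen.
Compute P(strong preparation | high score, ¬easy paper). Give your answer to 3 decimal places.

Under noisy-OR, P(high score | causes) = 1 − (1−0.03)·∏(1−qᵢ) over the active causes.
P(high score | ¬easy paper) = 0.03*0.84 + 0.90688*0.16 = 0.025200 + 0.145101 = 0.170301
Of this, 0.145101 comes from 0.90688*0.16 (the strong preparation=true cases).
Hence the posterior is 0.145101/0.170301 ≈ 0.852.

P(strong preparation | high score, ¬easy paper) ≈ 0.852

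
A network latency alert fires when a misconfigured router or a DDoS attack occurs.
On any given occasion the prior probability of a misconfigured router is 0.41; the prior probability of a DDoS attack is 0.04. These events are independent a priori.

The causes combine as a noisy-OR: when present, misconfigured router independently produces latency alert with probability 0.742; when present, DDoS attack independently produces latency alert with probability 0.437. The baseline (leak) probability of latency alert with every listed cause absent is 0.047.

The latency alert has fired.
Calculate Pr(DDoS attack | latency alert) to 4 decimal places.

Pr(DDoS attack | latency alert) ≈ 0.0719

Under noisy-OR, P(latency alert | causes) = 1 − (1−0.047)·∏(1−qᵢ) over the active causes.
P(latency alert) = 0.047×0.59×0.96 + 0.463461×0.59×0.04 + 0.754126×0.41×0.96 + 0.861573×0.41×0.04 = 0.026621 + 0.010938 + 0.296824 + 0.014130 = 0.348513
Of this, 0.025068 comes from 0.010938 + 0.014130 (the DDoS attack=true cases).
So P(DDoS attack | latency alert) = 0.025068/0.348513 ≈ 0.0719.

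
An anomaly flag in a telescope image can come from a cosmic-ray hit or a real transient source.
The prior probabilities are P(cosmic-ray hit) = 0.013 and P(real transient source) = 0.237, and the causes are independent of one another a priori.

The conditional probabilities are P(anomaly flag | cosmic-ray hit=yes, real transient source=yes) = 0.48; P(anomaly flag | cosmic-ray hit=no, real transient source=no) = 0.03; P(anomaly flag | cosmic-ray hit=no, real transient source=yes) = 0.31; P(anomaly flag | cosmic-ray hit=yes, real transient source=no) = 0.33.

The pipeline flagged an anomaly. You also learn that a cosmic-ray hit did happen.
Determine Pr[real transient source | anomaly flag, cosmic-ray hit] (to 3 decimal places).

Pr[real transient source | anomaly flag, cosmic-ray hit] ≈ 0.311

Numerator (weight on configurations with real transient source): 0.48*0.237 = 0.113760
The normalizing constant is 0.33*0.763 + 0.48*0.237 = 0.365550
P(real transient source | anomaly flag, cosmic-ray hit) = 0.113760/0.365550 ≈ 0.311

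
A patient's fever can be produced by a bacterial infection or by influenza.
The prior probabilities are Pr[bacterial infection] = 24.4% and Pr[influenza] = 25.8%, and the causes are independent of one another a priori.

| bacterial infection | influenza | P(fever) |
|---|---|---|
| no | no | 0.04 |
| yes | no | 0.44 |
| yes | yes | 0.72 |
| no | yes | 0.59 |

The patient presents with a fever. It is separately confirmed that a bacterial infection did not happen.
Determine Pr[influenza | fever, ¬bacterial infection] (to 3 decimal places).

For the numerator, keep only influenza=true terms: 0.59·0.258 = 0.152220
Denominator P(fever | ¬bacterial infection): 0.04·0.742 + 0.59·0.258 = 0.181900
Posterior = 0.152220 / 0.181900 ≈ 0.837

Pr[influenza | fever, ¬bacterial infection] ≈ 0.837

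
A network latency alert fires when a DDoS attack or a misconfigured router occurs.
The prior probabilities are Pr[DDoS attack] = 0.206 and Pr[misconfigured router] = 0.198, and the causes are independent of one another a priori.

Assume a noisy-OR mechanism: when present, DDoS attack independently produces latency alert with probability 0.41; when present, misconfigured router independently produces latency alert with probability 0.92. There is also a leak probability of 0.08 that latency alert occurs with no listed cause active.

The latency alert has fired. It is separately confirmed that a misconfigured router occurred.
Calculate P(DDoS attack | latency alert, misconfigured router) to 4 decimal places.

P(DDoS attack | latency alert, misconfigured router) ≈ 0.2113

Under noisy-OR, P(latency alert | causes) = 1 − (1−0.08)·∏(1−qᵢ) over the active causes.
For the numerator, keep only DDoS attack=true terms: 0.956576×0.206 = 0.197055
The normalizing constant is 0.9264×0.794 + 0.956576×0.206 = 0.932617
P(DDoS attack | latency alert, misconfigured router) = 0.197055/0.932617 ≈ 0.2113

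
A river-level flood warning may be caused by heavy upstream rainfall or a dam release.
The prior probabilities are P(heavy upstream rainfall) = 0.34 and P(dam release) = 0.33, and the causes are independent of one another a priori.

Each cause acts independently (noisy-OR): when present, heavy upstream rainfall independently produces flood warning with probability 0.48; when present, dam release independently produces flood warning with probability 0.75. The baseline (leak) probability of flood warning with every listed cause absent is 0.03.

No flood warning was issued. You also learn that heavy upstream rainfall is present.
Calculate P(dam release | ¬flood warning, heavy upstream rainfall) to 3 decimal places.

P(dam release | ¬flood warning, heavy upstream rainfall) ≈ 0.110

Under noisy-OR, P(flood warning | causes) = 1 − (1−0.03)·∏(1−qᵢ) over the active causes.
Enumerate both values of dam release and weight by the priors:
  P(¬flood warning | heavy upstream rainfall) = 0.5044*0.67 + 0.1261*0.33
        = 0.337948 + 0.041613 = 0.379561
The terms with dam release present sum to 0.041613, so
  P(dam release | ¬flood warning, heavy upstream rainfall) = 0.041613 / 0.379561 ≈ 0.110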